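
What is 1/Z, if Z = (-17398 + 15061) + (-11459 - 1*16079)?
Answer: -1/29875 ≈ -3.3473e-5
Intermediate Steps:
Z = -29875 (Z = -2337 + (-11459 - 16079) = -2337 - 27538 = -29875)
1/Z = 1/(-29875) = -1/29875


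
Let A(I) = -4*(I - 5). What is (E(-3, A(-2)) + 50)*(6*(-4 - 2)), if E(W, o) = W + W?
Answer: -1584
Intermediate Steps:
A(I) = 20 - 4*I (A(I) = -4*(-5 + I) = 20 - 4*I)
E(W, o) = 2*W
(E(-3, A(-2)) + 50)*(6*(-4 - 2)) = (2*(-3) + 50)*(6*(-4 - 2)) = (-6 + 50)*(6*(-6)) = 44*(-36) = -1584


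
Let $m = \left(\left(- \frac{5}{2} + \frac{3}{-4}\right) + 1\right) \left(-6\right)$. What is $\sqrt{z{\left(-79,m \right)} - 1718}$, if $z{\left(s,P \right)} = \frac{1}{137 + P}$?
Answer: $\frac{2 i \sqrt{38912979}}{301} \approx 41.449 i$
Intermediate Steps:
$m = \frac{27}{2}$ ($m = \left(\left(\left(-5\right) \frac{1}{2} + 3 \left(- \frac{1}{4}\right)\right) + 1\right) \left(-6\right) = \left(\left(- \frac{5}{2} - \frac{3}{4}\right) + 1\right) \left(-6\right) = \left(- \frac{13}{4} + 1\right) \left(-6\right) = \left(- \frac{9}{4}\right) \left(-6\right) = \frac{27}{2} \approx 13.5$)
$\sqrt{z{\left(-79,m \right)} - 1718} = \sqrt{\frac{1}{137 + \frac{27}{2}} - 1718} = \sqrt{\frac{1}{\frac{301}{2}} - 1718} = \sqrt{\frac{2}{301} - 1718} = \sqrt{- \frac{517116}{301}} = \frac{2 i \sqrt{38912979}}{301}$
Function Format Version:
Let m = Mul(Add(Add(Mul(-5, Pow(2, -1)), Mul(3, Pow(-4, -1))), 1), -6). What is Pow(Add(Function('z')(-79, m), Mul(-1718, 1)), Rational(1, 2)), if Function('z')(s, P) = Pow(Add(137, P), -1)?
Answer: Mul(Rational(2, 301), I, Pow(38912979, Rational(1, 2))) ≈ Mul(41.449, I)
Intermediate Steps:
m = Rational(27, 2) (m = Mul(Add(Add(Mul(-5, Rational(1, 2)), Mul(3, Rational(-1, 4))), 1), -6) = Mul(Add(Add(Rational(-5, 2), Rational(-3, 4)), 1), -6) = Mul(Add(Rational(-13, 4), 1), -6) = Mul(Rational(-9, 4), -6) = Rational(27, 2) ≈ 13.500)
Pow(Add(Function('z')(-79, m), Mul(-1718, 1)), Rational(1, 2)) = Pow(Add(Pow(Add(137, Rational(27, 2)), -1), Mul(-1718, 1)), Rational(1, 2)) = Pow(Add(Pow(Rational(301, 2), -1), -1718), Rational(1, 2)) = Pow(Add(Rational(2, 301), -1718), Rational(1, 2)) = Pow(Rational(-517116, 301), Rational(1, 2)) = Mul(Rational(2, 301), I, Pow(38912979, Rational(1, 2)))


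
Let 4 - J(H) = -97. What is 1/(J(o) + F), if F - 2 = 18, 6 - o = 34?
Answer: 1/121 ≈ 0.0082645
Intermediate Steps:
o = -28 (o = 6 - 1*34 = 6 - 34 = -28)
J(H) = 101 (J(H) = 4 - 1*(-97) = 4 + 97 = 101)
F = 20 (F = 2 + 18 = 20)
1/(J(o) + F) = 1/(101 + 20) = 1/121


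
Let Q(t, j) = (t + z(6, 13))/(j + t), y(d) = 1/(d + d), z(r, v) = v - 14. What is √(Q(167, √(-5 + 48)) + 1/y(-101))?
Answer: √(-33568 - 202*√43)/√(167 + √43) ≈ 14.179*I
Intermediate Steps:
z(r, v) = -14 + v
y(d) = 1/(2*d)
Q(t, j) = (-1 + t)/(j + t) (Q(t, j) = (t + (-14 + 13))/(j + t) = (t - 1)/(j + t) = (-1 + t)/(j + t))
√(Q(167, √(-5 + 48)) + 1/y(-101)) = √((-1 + 167)/(√(-5 + 48) + 167) + 1/((½)/(-101))) = √(166/(√43 + 167) + 1/((½)*(-1/101))) = √(166/(167 + √43) + 1/(-1/202)) = √(166/(167 + √43) - 202) = √(-202 + 166/(167 + √43))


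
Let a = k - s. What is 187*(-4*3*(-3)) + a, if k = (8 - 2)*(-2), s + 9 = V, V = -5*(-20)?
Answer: 6629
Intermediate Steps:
V = 100
s = 91 (s = -9 + 100 = 91)
k = -12 (k = 6*(-2) = -12)
a = -103 (a = -12 - 1*91 = -12 - 91 = -103)
187*(-4*3*(-3)) + a = 187*(-4*3*(-3)) - 103 = 187*(-12*(-3)) - 103 = 187*36 - 103 = 6732 - 103 = 6629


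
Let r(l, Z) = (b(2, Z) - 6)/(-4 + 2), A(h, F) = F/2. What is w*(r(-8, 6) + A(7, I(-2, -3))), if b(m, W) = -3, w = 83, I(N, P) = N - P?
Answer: 415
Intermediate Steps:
A(h, F) = F/2 (A(h, F) = F*(½) = F/2)
r(l, Z) = 9/2 (r(l, Z) = (-3 - 6)/(-4 + 2) = -9/(-2) = -9*(-½) = 9/2)
w*(r(-8, 6) + A(7, I(-2, -3))) = 83*(9/2 + (-2 - 1*(-3))/2) = 83*(9/2 + (-2 + 3)/2) = 83*(9/2 + (½)*1) = 83*(9/2 + ½) = 83*5 = 415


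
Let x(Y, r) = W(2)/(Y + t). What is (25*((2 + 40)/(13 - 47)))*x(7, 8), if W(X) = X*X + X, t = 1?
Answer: -1575/68 ≈ -23.162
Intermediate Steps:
W(X) = X + X**2 (W(X) = X**2 + X = X + X**2)
x(Y, r) = 6/(1 + Y) (x(Y, r) = (2*(1 + 2))/(Y + 1) = (2*3)/(1 + Y) = 6/(1 + Y))
(25*((2 + 40)/(13 - 47)))*x(7, 8) = (25*((2 + 40)/(13 - 47)))*(6/(1 + 7)) = (25*(42/(-34)))*(6/8) = (25*(42*(-1/34)))*(6*(1/8)) = (25*(-21/17))*(3/4) = -525/17*3/4 = -1575/68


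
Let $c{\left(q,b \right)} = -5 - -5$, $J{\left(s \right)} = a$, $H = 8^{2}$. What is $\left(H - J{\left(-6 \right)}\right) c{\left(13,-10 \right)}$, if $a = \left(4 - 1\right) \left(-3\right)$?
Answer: $0$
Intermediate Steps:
$H = 64$
$a = -9$ ($a = 3 \left(-3\right) = -9$)
$J{\left(s \right)} = -9$
$c{\left(q,b \right)} = 0$ ($c{\left(q,b \right)} = -5 + 5 = 0$)
$\left(H - J{\left(-6 \right)}\right) c{\left(13,-10 \right)} = \left(64 - -9\right) 0 = \left(64 + 9\right) 0 = 73 \cdot 0 = 0$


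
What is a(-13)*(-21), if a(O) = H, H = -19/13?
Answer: 399/13 ≈ 30.692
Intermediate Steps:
H = -19/13 (H = -19*1/13 = -19/13 ≈ -1.4615)
a(O) = -19/13
a(-13)*(-21) = -19/13*(-21) = 399/13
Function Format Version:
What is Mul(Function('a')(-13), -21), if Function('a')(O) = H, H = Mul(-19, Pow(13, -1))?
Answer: Rational(399, 13) ≈ 30.692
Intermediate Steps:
H = Rational(-19, 13) (H = Mul(-19, Rational(1, 13)) = Rational(-19, 13) ≈ -1.4615)
Function('a')(O) = Rational(-19, 13)
Mul(Function('a')(-13), -21) = Mul(Rational(-19, 13), -21) = Rational(399, 13)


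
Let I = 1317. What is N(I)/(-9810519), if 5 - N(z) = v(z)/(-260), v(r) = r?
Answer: -2617/2550734940 ≈ -1.0260e-6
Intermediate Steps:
N(z) = 5 + z/260 (N(z) = 5 - z/(-260) = 5 - z*(-1)/260 = 5 - (-1)*z/260 = 5 + z/260)
N(I)/(-9810519) = (5 + (1/260)*1317)/(-9810519) = (5 + 1317/260)*(-1/9810519) = (2617/260)*(-1/9810519) = -2617/2550734940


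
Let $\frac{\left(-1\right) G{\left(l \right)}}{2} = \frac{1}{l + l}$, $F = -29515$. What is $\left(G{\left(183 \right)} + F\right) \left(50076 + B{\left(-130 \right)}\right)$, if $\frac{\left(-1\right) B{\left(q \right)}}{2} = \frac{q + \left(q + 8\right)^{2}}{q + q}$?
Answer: $- \frac{5873525548994}{3965} \approx -1.4813 \cdot 10^{9}$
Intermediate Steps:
$G{\left(l \right)} = - \frac{1}{l}$ ($G{\left(l \right)} = - \frac{2}{l + l} = - \frac{2}{2 l} = - 2 \frac{1}{2 l} = - \frac{1}{l}$)
$B{\left(q \right)} = - \frac{q + \left(8 + q\right)^{2}}{q}$ ($B{\left(q \right)} = - 2 \frac{q + \left(q + 8\right)^{2}}{q + q} = - 2 \frac{q + \left(8 + q\right)^{2}}{2 q} = - \frac{q + \left(8 + q\right)^{2}}{q}$)
$\left(G{\left(183 \right)} + F\right) \left(50076 + B{\left(-130 \right)}\right) = \left(- \frac{1}{183} - 29515\right) \left(50076 + \frac{\left(-1\right) \left(-130\right) - \left(8 - 130\right)^{2}}{-130}\right) = \left(\left(-1\right) \frac{1}{183} - 29515\right) \left(50076 - \frac{130 - \left(-122\right)^{2}}{130}\right) = \left(- \frac{1}{183} - 29515\right) \left(50076 - \frac{130 - 14884}{130}\right) = - \frac{5401246 \left(50076 - \frac{130 - 14884}{130}\right)}{183} = - \frac{5401246 \left(50076 - - \frac{7377}{65}\right)}{183} = - \frac{5401246 \left(50076 + \frac{7377}{65}\right)}{183} = \left(- \frac{5401246}{183}\right) \frac{3262317}{65} = - \frac{5873525548994}{3965}$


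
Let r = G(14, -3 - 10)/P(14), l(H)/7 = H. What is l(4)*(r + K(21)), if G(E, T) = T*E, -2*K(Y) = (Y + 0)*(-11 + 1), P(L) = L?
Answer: 2576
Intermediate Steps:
l(H) = 7*H
K(Y) = 5*Y (K(Y) = -(Y + 0)*(-11 + 1)/2 = -Y*(-10)/2 = -(-5)*Y = 5*Y)
G(E, T) = E*T
r = -13 (r = (14*(-3 - 10))/14 = (14*(-13))*(1/14) = -182*1/14 = -13)
l(4)*(r + K(21)) = (7*4)*(-13 + 5*21) = 28*(-13 + 105) = 28*92 = 2576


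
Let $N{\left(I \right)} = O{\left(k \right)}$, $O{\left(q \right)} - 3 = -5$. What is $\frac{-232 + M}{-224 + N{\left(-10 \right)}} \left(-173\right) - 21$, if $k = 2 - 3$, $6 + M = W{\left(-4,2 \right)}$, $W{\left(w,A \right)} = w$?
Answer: $- \frac{23306}{113} \approx -206.25$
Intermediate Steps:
$M = -10$ ($M = -6 - 4 = -10$)
$k = -1$
$O{\left(q \right)} = -2$ ($O{\left(q \right)} = 3 - 5 = -2$)
$N{\left(I \right)} = -2$
$\frac{-232 + M}{-224 + N{\left(-10 \right)}} \left(-173\right) - 21 = \frac{-232 - 10}{-224 - 2} \left(-173\right) - 21 = - \frac{242}{-226} \left(-173\right) - 21 = \left(-242\right) \left(- \frac{1}{226}\right) \left(-173\right) - 21 = \frac{121}{113} \left(-173\right) - 21 = - \frac{20933}{113} - 21 = - \frac{23306}{113}$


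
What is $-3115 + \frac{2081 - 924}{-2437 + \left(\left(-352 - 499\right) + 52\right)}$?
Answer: $- \frac{10081297}{3236} \approx -3115.4$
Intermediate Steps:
$-3115 + \frac{2081 - 924}{-2437 + \left(\left(-352 - 499\right) + 52\right)} = -3115 + \frac{1157}{-2437 + \left(-851 + 52\right)} = -3115 + \frac{1157}{-2437 - 799} = -3115 + \frac{1157}{-3236} = -3115 + 1157 \left(- \frac{1}{3236}\right) = -3115 - \frac{1157}{3236} = - \frac{10081297}{3236}$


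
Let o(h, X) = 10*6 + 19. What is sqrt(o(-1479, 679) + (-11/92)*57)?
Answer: sqrt(152743)/46 ≈ 8.4962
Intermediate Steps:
o(h, X) = 79 (o(h, X) = 60 + 19 = 79)
sqrt(o(-1479, 679) + (-11/92)*57) = sqrt(79 + (-11/92)*57) = sqrt(79 + ((1/92)*(-11))*57) = sqrt(79 - 11/92*57) = sqrt(79 - 627/92) = sqrt(6641/92) = sqrt(152743)/46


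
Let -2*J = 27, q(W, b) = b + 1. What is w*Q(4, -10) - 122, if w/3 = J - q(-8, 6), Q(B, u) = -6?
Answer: 247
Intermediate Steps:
q(W, b) = 1 + b
J = -27/2 (J = -½*27 = -27/2 ≈ -13.500)
w = -123/2 (w = 3*(-27/2 - (1 + 6)) = 3*(-27/2 - 1*7) = 3*(-27/2 - 7) = 3*(-41/2) = -123/2 ≈ -61.500)
w*Q(4, -10) - 122 = -123/2*(-6) - 122 = 369 - 122 = 247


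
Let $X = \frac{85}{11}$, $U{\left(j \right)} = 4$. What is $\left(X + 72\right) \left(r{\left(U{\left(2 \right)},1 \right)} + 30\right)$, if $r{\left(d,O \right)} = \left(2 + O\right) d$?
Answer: $\frac{36834}{11} \approx 3348.5$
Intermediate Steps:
$r{\left(d,O \right)} = d \left(2 + O\right)$
$X = \frac{85}{11}$ ($X = 85 \cdot \frac{1}{11} = \frac{85}{11} \approx 7.7273$)
$\left(X + 72\right) \left(r{\left(U{\left(2 \right)},1 \right)} + 30\right) = \left(\frac{85}{11} + 72\right) \left(4 \left(2 + 1\right) + 30\right) = \frac{877 \left(4 \cdot 3 + 30\right)}{11} = \frac{877 \left(12 + 30\right)}{11} = \frac{877}{11} \cdot 42 = \frac{36834}{11}$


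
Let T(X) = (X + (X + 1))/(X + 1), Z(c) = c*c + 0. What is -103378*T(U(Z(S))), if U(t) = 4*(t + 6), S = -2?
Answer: -8373618/41 ≈ -2.0423e+5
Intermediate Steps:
Z(c) = c² (Z(c) = c² + 0 = c²)
U(t) = 24 + 4*t (U(t) = 4*(6 + t) = 24 + 4*t)
T(X) = (1 + 2*X)/(1 + X) (T(X) = (X + (1 + X))/(1 + X) = (1 + 2*X)/(1 + X))
-103378*T(U(Z(S))) = -103378*(1 + 2*(24 + 4*(-2)²))/(1 + (24 + 4*(-2)²)) = -103378*(1 + 2*(24 + 4*4))/(1 + (24 + 4*4)) = -103378*(1 + 2*(24 + 16))/(1 + (24 + 16)) = -103378*(1 + 2*40)/(1 + 40) = -103378*(1 + 80)/41 = -103378*81/41 = -8373618/41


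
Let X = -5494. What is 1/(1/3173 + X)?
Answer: -3173/17432461 ≈ -0.00018202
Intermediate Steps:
1/(1/3173 + X) = 1/(1/3173 - 5494) = 1/(-17432461/3173) = -3173/17432461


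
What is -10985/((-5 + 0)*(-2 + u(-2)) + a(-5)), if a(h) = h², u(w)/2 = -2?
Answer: -2197/11 ≈ -199.73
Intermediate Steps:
u(w) = -4 (u(w) = 2*(-2) = -4)
-10985/((-5 + 0)*(-2 + u(-2)) + a(-5)) = -10985/((-5 + 0)*(-2 - 4) + (-5)²) = -10985/(-5*(-6) + 25) = -10985/(30 + 25) = -10985/55 = -10985*1/55 = -2197/11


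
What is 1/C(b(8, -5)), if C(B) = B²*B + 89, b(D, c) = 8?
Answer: 1/601 ≈ 0.0016639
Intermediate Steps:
C(B) = 89 + B³ (C(B) = B³ + 89 = 89 + B³)
1/C(b(8, -5)) = 1/(89 + 8³) = 1/(89 + 512) = 1/601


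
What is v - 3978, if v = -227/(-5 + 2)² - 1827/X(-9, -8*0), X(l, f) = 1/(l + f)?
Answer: 111958/9 ≈ 12440.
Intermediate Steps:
X(l, f) = 1/(f + l)
v = 147760/9 (v = -227/(-5 + 2)² - 1827/(1/(-8*0 - 9)) = -227/((-3)²) - 1827/(1/(0 - 9)) = -227/9 - 1827/(1/(-9)) = -227*⅑ - 1827/(-⅑) = -227/9 - 1827*(-9) = -227/9 + 16443 = 147760/9 ≈ 16418.)
v - 3978 = 147760/9 - 3978 = 111958/9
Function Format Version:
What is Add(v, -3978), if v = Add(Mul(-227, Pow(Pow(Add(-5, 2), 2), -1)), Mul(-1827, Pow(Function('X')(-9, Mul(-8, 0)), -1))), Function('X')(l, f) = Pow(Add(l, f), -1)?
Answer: Rational(111958, 9) ≈ 12440.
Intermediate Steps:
Function('X')(l, f) = Pow(Add(f, l), -1)
v = Rational(147760, 9) (v = Add(Mul(-227, Pow(Pow(Add(-5, 2), 2), -1)), Mul(-1827, Pow(Pow(Add(Mul(-8, 0), -9), -1), -1))) = Add(Mul(-227, Pow(Pow(-3, 2), -1)), Mul(-1827, Pow(Pow(Add(0, -9), -1), -1))) = Add(Mul(-227, Pow(9, -1)), Mul(-1827, Pow(Pow(-9, -1), -1))) = Add(Mul(-227, Rational(1, 9)), Mul(-1827, Pow(Rational(-1, 9), -1))) = Add(Rational(-227, 9), Mul(-1827, -9)) = Add(Rational(-227, 9), 16443) = Rational(147760, 9) ≈ 16418.)
Add(v, -3978) = Add(Rational(147760, 9), -3978) = Rational(111958, 9)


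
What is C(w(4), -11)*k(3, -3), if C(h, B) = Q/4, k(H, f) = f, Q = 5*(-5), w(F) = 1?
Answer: 75/4 ≈ 18.750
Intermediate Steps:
Q = -25
C(h, B) = -25/4
C(w(4), -11)*k(3, -3) = -25/4*(-3) = 75/4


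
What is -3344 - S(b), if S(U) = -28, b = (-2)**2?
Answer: -3316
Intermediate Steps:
b = 4
-3344 - S(b) = -3344 - 1*(-28) = -3344 + 28 = -3316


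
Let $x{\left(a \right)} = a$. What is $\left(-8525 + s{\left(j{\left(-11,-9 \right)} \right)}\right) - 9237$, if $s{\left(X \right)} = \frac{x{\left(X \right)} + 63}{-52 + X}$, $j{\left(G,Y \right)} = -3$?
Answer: $- \frac{195394}{11} \approx -17763.0$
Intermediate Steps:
$s{\left(X \right)} = \frac{63 + X}{-52 + X}$ ($s{\left(X \right)} = \frac{X + 63}{-52 + X} = \frac{63 + X}{-52 + X}$)
$\left(-8525 + s{\left(j{\left(-11,-9 \right)} \right)}\right) - 9237 = \left(-8525 + \frac{63 - 3}{-52 - 3}\right) - 9237 = \left(-8525 + \frac{1}{-55} \cdot 60\right) - 9237 = \left(-8525 - \frac{12}{11}\right) - 9237 = - \frac{93787}{11} - 9237 = - \frac{195394}{11}$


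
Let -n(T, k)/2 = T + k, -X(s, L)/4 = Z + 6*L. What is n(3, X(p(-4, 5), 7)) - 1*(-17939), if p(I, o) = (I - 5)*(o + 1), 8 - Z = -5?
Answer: 18373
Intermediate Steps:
Z = 13 (Z = 8 - 1*(-5) = 8 + 5 = 13)
p(I, o) = (1 + o)*(-5 + I) (p(I, o) = (-5 + I)*(1 + o) = (1 + o)*(-5 + I))
X(s, L) = -52 - 24*L (X(s, L) = -4*(13 + 6*L) = -52 - 24*L)
n(T, k) = -2*T - 2*k (n(T, k) = -2*(T + k) = -2*T - 2*k)
n(3, X(p(-4, 5), 7)) - 1*(-17939) = (-2*3 - 2*(-52 - 24*7)) - 1*(-17939) = (-6 - 2*(-52 - 168)) + 17939 = (-6 - 2*(-220)) + 17939 = (-6 + 440) + 17939 = 434 + 17939 = 18373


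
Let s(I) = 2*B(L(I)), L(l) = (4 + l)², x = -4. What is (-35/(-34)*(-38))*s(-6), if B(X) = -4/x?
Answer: -1330/17 ≈ -78.235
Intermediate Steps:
B(X) = 1 (B(X) = -4/(-4) = -4*(-¼) = 1)
s(I) = 2 (s(I) = 2*1 = 2)
(-35/(-34)*(-38))*s(-6) = (-35/(-34)*(-38))*2 = (-35*(-1/34)*(-38))*2 = ((35/34)*(-38))*2 = -665/17*2 = -1330/17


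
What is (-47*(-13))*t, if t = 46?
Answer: 28106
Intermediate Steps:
(-47*(-13))*t = -47*(-13)*46 = 611*46 = 28106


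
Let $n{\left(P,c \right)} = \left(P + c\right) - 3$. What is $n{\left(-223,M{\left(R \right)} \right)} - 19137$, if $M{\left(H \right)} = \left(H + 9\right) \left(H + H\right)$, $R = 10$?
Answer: $-18983$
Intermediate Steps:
$M{\left(H \right)} = 2 H \left(9 + H\right)$ ($M{\left(H \right)} = \left(9 + H\right) 2 H = 2 H \left(9 + H\right)$)
$n{\left(P,c \right)} = -3 + P + c$
$n{\left(-223,M{\left(R \right)} \right)} - 19137 = \left(-3 - 223 + 2 \cdot 10 \left(9 + 10\right)\right) - 19137 = \left(-3 - 223 + 2 \cdot 10 \cdot 19\right) - 19137 = \left(-3 - 223 + 380\right) - 19137 = 154 - 19137 = -18983$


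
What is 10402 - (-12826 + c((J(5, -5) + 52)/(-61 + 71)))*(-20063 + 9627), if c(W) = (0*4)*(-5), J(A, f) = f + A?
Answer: -133841734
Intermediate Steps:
J(A, f) = A + f
c(W) = 0 (c(W) = 0*(-5) = 0)
10402 - (-12826 + c((J(5, -5) + 52)/(-61 + 71)))*(-20063 + 9627) = 10402 - (-12826 + 0)*(-20063 + 9627) = 10402 - (-12826)*(-10436) = 10402 - 1*133852136 = 10402 - 133852136 = -133841734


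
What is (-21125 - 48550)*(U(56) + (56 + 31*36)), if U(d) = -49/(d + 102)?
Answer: -12898723725/158 ≈ -8.1638e+7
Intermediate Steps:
U(d) = -49/(102 + d)
(-21125 - 48550)*(U(56) + (56 + 31*36)) = (-21125 - 48550)*(-49/(102 + 56) + (56 + 31*36)) = -69675*(-49/158 + (56 + 1116)) = -69675*(-49*1/158 + 1172) = -69675*(-49/158 + 1172) = -69675*185127/158 = -12898723725/158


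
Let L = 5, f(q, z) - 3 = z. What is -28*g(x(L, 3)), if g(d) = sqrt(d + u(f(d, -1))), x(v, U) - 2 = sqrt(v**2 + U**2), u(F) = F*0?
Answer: -28*sqrt(2 + sqrt(34)) ≈ -78.355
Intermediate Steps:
f(q, z) = 3 + z
u(F) = 0
x(v, U) = 2 + sqrt(U**2 + v**2) (x(v, U) = 2 + sqrt(v**2 + U**2) = 2 + sqrt(U**2 + v**2))
g(d) = sqrt(d) (g(d) = sqrt(d + 0) = sqrt(d))
-28*g(x(L, 3)) = -28*sqrt(2 + sqrt(3**2 + 5**2)) = -28*sqrt(2 + sqrt(9 + 25)) = -28*sqrt(2 + sqrt(34))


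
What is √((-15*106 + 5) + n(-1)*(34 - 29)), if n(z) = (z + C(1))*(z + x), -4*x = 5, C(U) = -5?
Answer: I*√6070/2 ≈ 38.955*I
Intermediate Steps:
x = -5/4 (x = -¼*5 = -5/4 ≈ -1.2500)
n(z) = (-5 + z)*(-5/4 + z) (n(z) = (z - 5)*(z - 5/4) = (-5 + z)*(-5/4 + z))
√((-15*106 + 5) + n(-1)*(34 - 29)) = √((-15*106 + 5) + (25/4 + (-1)² - 25/4*(-1))*(34 - 29)) = √((-1590 + 5) + (25/4 + 1 + 25/4)*5) = √(-1585 + (27/2)*5) = √(-1585 + 135/2) = √(-3035/2) = I*√6070/2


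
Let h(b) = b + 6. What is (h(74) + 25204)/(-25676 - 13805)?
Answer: -25284/39481 ≈ -0.64041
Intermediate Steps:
h(b) = 6 + b
(h(74) + 25204)/(-25676 - 13805) = ((6 + 74) + 25204)/(-25676 - 13805) = (80 + 25204)/(-39481) = 25284*(-1/39481) = -25284/39481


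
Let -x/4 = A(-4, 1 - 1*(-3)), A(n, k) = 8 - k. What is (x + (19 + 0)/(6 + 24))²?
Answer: 212521/900 ≈ 236.13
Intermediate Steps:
x = -16 (x = -4*(8 - (1 - 1*(-3))) = -4*(8 - (1 + 3)) = -4*(8 - 1*4) = -4*(8 - 4) = -4*4 = -16)
(x + (19 + 0)/(6 + 24))² = (-16 + (19 + 0)/(6 + 24))² = (-16 + 19/30)² = (-461/30)² = 212521/900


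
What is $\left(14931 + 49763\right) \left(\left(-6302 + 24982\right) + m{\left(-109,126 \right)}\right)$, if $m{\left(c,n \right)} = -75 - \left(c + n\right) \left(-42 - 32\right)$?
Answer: $1285016922$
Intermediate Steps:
$m{\left(c,n \right)} = -75 + 74 c + 74 n$ ($m{\left(c,n \right)} = -75 - \left(c + n\right) \left(-74\right) = -75 - \left(- 74 c - 74 n\right) = -75 + \left(74 c + 74 n\right) = -75 + 74 c + 74 n$)
$\left(14931 + 49763\right) \left(\left(-6302 + 24982\right) + m{\left(-109,126 \right)}\right) = \left(14931 + 49763\right) \left(\left(-6302 + 24982\right) + \left(-75 + 74 \left(-109\right) + 74 \cdot 126\right)\right) = 64694 \left(18680 - -1183\right) = 64694 \left(18680 + 1183\right) = 64694 \cdot 19863 = 1285016922$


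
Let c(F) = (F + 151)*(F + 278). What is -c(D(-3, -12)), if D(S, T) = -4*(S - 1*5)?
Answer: -56730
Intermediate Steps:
D(S, T) = 20 - 4*S (D(S, T) = -4*(S - 5) = -4*(-5 + S) = 20 - 4*S)
c(F) = (151 + F)*(278 + F)
-c(D(-3, -12)) = -(41978 + (20 - 4*(-3))² + 429*(20 - 4*(-3))) = -(41978 + (20 + 12)² + 429*(20 + 12)) = -(41978 + 32² + 429*32) = -(41978 + 1024 + 13728) = -1*56730 = -56730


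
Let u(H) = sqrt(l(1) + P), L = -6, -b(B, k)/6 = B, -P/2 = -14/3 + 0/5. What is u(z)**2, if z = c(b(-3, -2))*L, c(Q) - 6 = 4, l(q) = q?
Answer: 31/3 ≈ 10.333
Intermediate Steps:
P = 28/3 (P = -2*(-14/3 + 0/5) = -2*(-14*1/3 + 0*(1/5)) = -2*(-14/3 + 0) = -2*(-14/3) = 28/3 ≈ 9.3333)
b(B, k) = -6*B
c(Q) = 10 (c(Q) = 6 + 4 = 10)
z = -60 (z = 10*(-6) = -60)
u(H) = sqrt(93)/3 (u(H) = sqrt(1 + 28/3) = sqrt(31/3) = sqrt(93)/3)
u(z)**2 = (sqrt(93)/3)**2 = 31/3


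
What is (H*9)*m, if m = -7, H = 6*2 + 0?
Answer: -756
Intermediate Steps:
H = 12 (H = 12 + 0 = 12)
(H*9)*m = (12*9)*(-7) = 108*(-7) = -756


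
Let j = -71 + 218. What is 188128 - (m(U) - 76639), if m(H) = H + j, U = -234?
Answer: 264854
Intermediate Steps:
j = 147
m(H) = 147 + H (m(H) = H + 147 = 147 + H)
188128 - (m(U) - 76639) = 188128 - ((147 - 234) - 76639) = 188128 - (-87 - 76639) = 188128 - 1*(-76726) = 188128 + 76726 = 264854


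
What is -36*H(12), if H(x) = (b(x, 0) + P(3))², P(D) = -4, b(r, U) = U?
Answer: -576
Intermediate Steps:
H(x) = 16 (H(x) = (0 - 4)² = (-4)² = 16)
-36*H(12) = -36*16 = -576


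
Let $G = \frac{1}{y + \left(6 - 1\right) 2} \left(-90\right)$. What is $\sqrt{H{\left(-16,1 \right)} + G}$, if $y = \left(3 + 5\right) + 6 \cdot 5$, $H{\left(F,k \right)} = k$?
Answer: $\frac{i \sqrt{14}}{4} \approx 0.93541 i$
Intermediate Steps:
$y = 38$ ($y = 8 + 30 = 38$)
$G = - \frac{15}{8}$ ($G = \frac{1}{38 + \left(6 - 1\right) 2} \left(-90\right) = \frac{1}{38 + 5 \cdot 2} \left(-90\right) = \frac{1}{38 + 10} \left(-90\right) = \frac{1}{48} \left(-90\right) = - \frac{15}{8} \approx -1.875$)
$\sqrt{H{\left(-16,1 \right)} + G} = \sqrt{1 - \frac{15}{8}} = \sqrt{- \frac{7}{8}} = \frac{i \sqrt{14}}{4}$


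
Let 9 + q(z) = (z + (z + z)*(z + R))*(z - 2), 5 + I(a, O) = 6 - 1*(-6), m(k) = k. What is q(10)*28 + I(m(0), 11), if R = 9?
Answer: 87115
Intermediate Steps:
I(a, O) = 7 (I(a, O) = -5 + (6 - 1*(-6)) = -5 + (6 + 6) = -5 + 12 = 7)
q(z) = -9 + (-2 + z)*(z + 2*z*(9 + z)) (q(z) = -9 + (z + (z + z)*(z + 9))*(z - 2) = -9 + (z + (2*z)*(9 + z))*(-2 + z) = -9 + (z + 2*z*(9 + z))*(-2 + z) = -9 + (-2 + z)*(z + 2*z*(9 + z)))
q(10)*28 + I(m(0), 11) = (-9 - 38*10 + 2*10**3 + 15*10**2)*28 + 7 = (-9 - 380 + 2*1000 + 15*100)*28 + 7 = (-9 - 380 + 2000 + 1500)*28 + 7 = 3111*28 + 7 = 87108 + 7 = 87115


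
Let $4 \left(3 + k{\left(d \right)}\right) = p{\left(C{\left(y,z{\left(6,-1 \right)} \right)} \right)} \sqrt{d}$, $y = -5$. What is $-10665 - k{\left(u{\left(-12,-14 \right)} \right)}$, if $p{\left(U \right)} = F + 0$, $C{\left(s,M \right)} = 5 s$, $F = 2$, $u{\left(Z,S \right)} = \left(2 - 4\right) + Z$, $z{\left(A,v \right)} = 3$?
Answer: $-10662 - \frac{i \sqrt{14}}{2} \approx -10662.0 - 1.8708 i$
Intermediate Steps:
$u{\left(Z,S \right)} = -2 + Z$
$p{\left(U \right)} = 2$ ($p{\left(U \right)} = 2 + 0 = 2$)
$k{\left(d \right)} = -3 + \frac{\sqrt{d}}{2}$ ($k{\left(d \right)} = -3 + \frac{2 \sqrt{d}}{4} = -3 + \frac{\sqrt{d}}{2}$)
$-10665 - k{\left(u{\left(-12,-14 \right)} \right)} = -10665 - \left(-3 + \frac{\sqrt{-2 - 12}}{2}\right) = -10665 - \left(-3 + \frac{\sqrt{-14}}{2}\right) = -10665 - \left(-3 + \frac{i \sqrt{14}}{2}\right) = -10665 + \left(3 - \frac{i \sqrt{14}}{2}\right) = -10662 - \frac{i \sqrt{14}}{2}$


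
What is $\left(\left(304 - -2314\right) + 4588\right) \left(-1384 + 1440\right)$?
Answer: $403536$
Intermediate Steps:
$\left(\left(304 - -2314\right) + 4588\right) \left(-1384 + 1440\right) = \left(\left(304 + 2314\right) + 4588\right) 56 = \left(2618 + 4588\right) 56 = 7206 \cdot 56 = 403536$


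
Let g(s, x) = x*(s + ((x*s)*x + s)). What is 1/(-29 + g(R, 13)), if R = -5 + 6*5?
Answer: 1/55546 ≈ 1.8003e-5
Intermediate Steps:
R = 25 (R = -5 + 30 = 25)
g(s, x) = x*(2*s + s*x**2) (g(s, x) = x*(s + ((s*x)*x + s)) = x*(s + (s*x**2 + s)) = x*(s + (s + s*x**2)) = x*(2*s + s*x**2))
1/(-29 + g(R, 13)) = 1/(-29 + 25*13*(2 + 13**2)) = 1/(-29 + 25*13*(2 + 169)) = 1/(-29 + 25*13*171) = 1/(-29 + 55575) = 1/55546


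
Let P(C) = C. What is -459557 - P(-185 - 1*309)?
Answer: -459063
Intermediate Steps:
-459557 - P(-185 - 1*309) = -459557 - (-185 - 1*309) = -459557 - (-185 - 309) = -459557 - 1*(-494) = -459557 + 494 = -459063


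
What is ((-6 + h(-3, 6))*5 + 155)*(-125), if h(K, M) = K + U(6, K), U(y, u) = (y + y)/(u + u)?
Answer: -12500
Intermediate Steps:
U(y, u) = y/u (U(y, u) = (2*y)/((2*u)) = (2*y)*(1/(2*u)) = y/u)
h(K, M) = K + 6/K
((-6 + h(-3, 6))*5 + 155)*(-125) = ((-6 + (-3 + 6/(-3)))*5 + 155)*(-125) = ((-6 + (-3 + 6*(-⅓)))*5 + 155)*(-125) = ((-6 + (-3 - 2))*5 + 155)*(-125) = ((-6 - 5)*5 + 155)*(-125) = (-11*5 + 155)*(-125) = (-55 + 155)*(-125) = 100*(-125) = -12500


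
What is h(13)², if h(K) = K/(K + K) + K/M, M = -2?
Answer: 36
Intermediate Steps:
h(K) = ½ - K/2 (h(K) = K/(K + K) + K/(-2) = K/((2*K)) + K*(-½) = K*(1/(2*K)) - K/2 = ½ - K/2)
h(13)² = (½ - ½*13)² = (½ - 13/2)² = (-6)² = 36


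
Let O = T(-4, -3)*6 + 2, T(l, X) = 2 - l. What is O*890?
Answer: 33820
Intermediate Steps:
O = 38 (O = (2 - 1*(-4))*6 + 2 = (2 + 4)*6 + 2 = 6*6 + 2 = 36 + 2 = 38)
O*890 = 38*890 = 33820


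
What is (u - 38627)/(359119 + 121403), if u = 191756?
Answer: 51043/160174 ≈ 0.31867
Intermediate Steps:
(u - 38627)/(359119 + 121403) = (191756 - 38627)/(359119 + 121403) = 153129/480522 = 153129*(1/480522) = 51043/160174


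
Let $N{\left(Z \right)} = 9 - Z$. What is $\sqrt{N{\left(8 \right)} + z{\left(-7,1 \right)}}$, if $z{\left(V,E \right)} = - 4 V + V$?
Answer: $\sqrt{22} \approx 4.6904$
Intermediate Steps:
$z{\left(V,E \right)} = - 3 V$
$\sqrt{N{\left(8 \right)} + z{\left(-7,1 \right)}} = \sqrt{\left(9 - 8\right) - -21} = \sqrt{\left(9 - 8\right) + 21} = \sqrt{1 + 21} = \sqrt{22}$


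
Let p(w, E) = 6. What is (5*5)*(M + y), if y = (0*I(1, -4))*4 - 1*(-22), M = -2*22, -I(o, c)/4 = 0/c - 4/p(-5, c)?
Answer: -550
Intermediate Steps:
I(o, c) = 8/3 (I(o, c) = -4*(0/c - 4/6) = -4*(0 - 4*⅙) = -4*(0 - ⅔) = -4*(-⅔) = 8/3)
M = -44
y = 22 (y = (0*(8/3))*4 - 1*(-22) = 0*4 + 22 = 0 + 22 = 22)
(5*5)*(M + y) = (5*5)*(-44 + 22) = 25*(-22) = -550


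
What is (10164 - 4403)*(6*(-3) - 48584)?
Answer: -279996122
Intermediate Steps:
(10164 - 4403)*(6*(-3) - 48584) = 5761*(-18 - 48584) = 5761*(-48602) = -279996122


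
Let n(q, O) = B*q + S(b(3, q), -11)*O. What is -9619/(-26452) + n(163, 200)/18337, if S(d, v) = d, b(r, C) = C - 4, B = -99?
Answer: 590701279/485050324 ≈ 1.2178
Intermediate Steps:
b(r, C) = -4 + C
n(q, O) = -99*q + O*(-4 + q) (n(q, O) = -99*q + (-4 + q)*O = -99*q + O*(-4 + q))
-9619/(-26452) + n(163, 200)/18337 = -9619/(-26452) + (-99*163 + 200*(-4 + 163))/18337 = -9619*(-1/26452) + (-16137 + 200*159)*(1/18337) = 9619/26452 + (-16137 + 31800)*(1/18337) = 9619/26452 + 15663*(1/18337) = 9619/26452 + 15663/18337 = 590701279/485050324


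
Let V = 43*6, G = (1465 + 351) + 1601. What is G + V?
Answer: 3675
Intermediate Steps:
G = 3417 (G = 1816 + 1601 = 3417)
V = 258
G + V = 3417 + 258 = 3675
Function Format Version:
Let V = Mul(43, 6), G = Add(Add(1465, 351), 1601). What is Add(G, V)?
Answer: 3675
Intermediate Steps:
G = 3417 (G = Add(1816, 1601) = 3417)
V = 258
Add(G, V) = Add(3417, 258) = 3675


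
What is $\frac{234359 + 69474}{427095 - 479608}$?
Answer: $- \frac{303833}{52513} \approx -5.7859$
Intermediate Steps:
$\frac{234359 + 69474}{427095 - 479608} = \frac{303833}{-52513} = 303833 \left(- \frac{1}{52513}\right) = - \frac{303833}{52513}$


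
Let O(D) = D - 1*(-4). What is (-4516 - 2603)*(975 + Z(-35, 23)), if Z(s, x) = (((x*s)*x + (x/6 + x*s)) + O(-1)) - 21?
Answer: 261397815/2 ≈ 1.3070e+8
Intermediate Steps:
O(D) = 4 + D (O(D) = D + 4 = 4 + D)
Z(s, x) = -18 + x/6 + s*x + s*x² (Z(s, x) = (((x*s)*x + (x/6 + x*s)) + (4 - 1)) - 21 = (((s*x)*x + (x*(⅙) + s*x)) + 3) - 21 = ((s*x² + (x/6 + s*x)) + 3) - 21 = ((x/6 + s*x + s*x²) + 3) - 21 = (3 + x/6 + s*x + s*x²) - 21 = -18 + x/6 + s*x + s*x²)
(-4516 - 2603)*(975 + Z(-35, 23)) = (-4516 - 2603)*(975 + (-18 + (⅙)*23 - 35*23 - 35*23²)) = -7119*(975 + (-18 + 23/6 - 805 - 35*529)) = -7119*(975 + (-18 + 23/6 - 805 - 18515)) = -7119*(975 - 116005/6) = -7119*(-110155/6) = 261397815/2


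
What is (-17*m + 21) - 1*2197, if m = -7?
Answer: -2057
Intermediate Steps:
(-17*m + 21) - 1*2197 = (-17*(-7) + 21) - 1*2197 = (119 + 21) - 2197 = 140 - 2197 = -2057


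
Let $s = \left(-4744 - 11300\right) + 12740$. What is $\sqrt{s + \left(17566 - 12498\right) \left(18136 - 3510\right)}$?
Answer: $12 \sqrt{514731} \approx 8609.4$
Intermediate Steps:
$s = -3304$ ($s = -16044 + 12740 = -3304$)
$\sqrt{s + \left(17566 - 12498\right) \left(18136 - 3510\right)} = \sqrt{-3304 + \left(17566 - 12498\right) \left(18136 - 3510\right)} = \sqrt{-3304 + 5068 \cdot 14626} = \sqrt{-3304 + 74124568} = \sqrt{74121264} = 12 \sqrt{514731}$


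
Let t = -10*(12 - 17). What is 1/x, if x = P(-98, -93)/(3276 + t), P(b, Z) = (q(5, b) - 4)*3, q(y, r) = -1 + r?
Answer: -3326/309 ≈ -10.764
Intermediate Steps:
P(b, Z) = -15 + 3*b (P(b, Z) = ((-1 + b) - 4)*3 = (-5 + b)*3 = -15 + 3*b)
t = 50 (t = -10*(-5) = 50)
x = -309/3326 (x = (-15 + 3*(-98))/(3276 + 50) = (-15 - 294)/3326 = -309*1/3326 = -309/3326 ≈ -0.092904)
1/x = 1/(-309/3326) = -3326/309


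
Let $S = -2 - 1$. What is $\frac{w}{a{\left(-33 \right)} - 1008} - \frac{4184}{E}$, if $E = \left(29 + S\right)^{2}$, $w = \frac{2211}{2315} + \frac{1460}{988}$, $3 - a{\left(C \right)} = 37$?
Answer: $- \frac{23979371608}{3872835265} \approx -6.1917$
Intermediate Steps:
$S = -3$
$a{\left(C \right)} = -34$ ($a{\left(C \right)} = 3 - 37 = -34$)
$w = \frac{1391092}{571805}$ ($w = 2211 \cdot \frac{1}{2315} + 1460 \cdot \frac{1}{988} = \frac{2211}{2315} + \frac{365}{247} = \frac{1391092}{571805} \approx 2.4328$)
$E = 676$ ($E = \left(29 - 3\right)^{2} = 26^{2} = 676$)
$\frac{w}{a{\left(-33 \right)} - 1008} - \frac{4184}{E} = \frac{1391092}{571805 \left(-34 - 1008\right)} - \frac{4184}{676} = \frac{1391092}{571805 \left(-34 - 1008\right)} - \frac{1046}{169} = \frac{1391092}{571805 \left(-1042\right)} - \frac{1046}{169} = \frac{1391092}{571805} \left(- \frac{1}{1042}\right) - \frac{1046}{169} = - \frac{695546}{297910405} - \frac{1046}{169} = - \frac{23979371608}{3872835265}$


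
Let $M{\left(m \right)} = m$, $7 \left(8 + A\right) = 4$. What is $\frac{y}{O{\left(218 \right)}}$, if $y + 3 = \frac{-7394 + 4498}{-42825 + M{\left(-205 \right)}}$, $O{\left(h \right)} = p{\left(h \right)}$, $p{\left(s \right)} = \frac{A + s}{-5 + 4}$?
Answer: $\frac{441679}{31713110} \approx 0.013927$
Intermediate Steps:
$A = - \frac{52}{7}$ ($A = -8 + \frac{1}{7} \cdot 4 = -8 + \frac{4}{7} = - \frac{52}{7} \approx -7.4286$)
$p{\left(s \right)} = \frac{52}{7} - s$ ($p{\left(s \right)} = \frac{- \frac{52}{7} + s}{-5 + 4} = \frac{- \frac{52}{7} + s}{-1} = \left(- \frac{52}{7} + s\right) \left(-1\right) = \frac{52}{7} - s$)
$O{\left(h \right)} = \frac{52}{7} - h$
$y = - \frac{63097}{21515}$ ($y = -3 + \frac{-7394 + 4498}{-42825 - 205} = -3 - \frac{2896}{-43030} = -3 - - \frac{1448}{21515} = -3 + \frac{1448}{21515} = - \frac{63097}{21515} \approx -2.9327$)
$\frac{y}{O{\left(218 \right)}} = - \frac{63097}{21515 \left(\frac{52}{7} - 218\right)} = - \frac{63097}{21515 \left(- \frac{1474}{7}\right)} = \left(- \frac{63097}{21515}\right) \left(- \frac{7}{1474}\right) = \frac{441679}{31713110}$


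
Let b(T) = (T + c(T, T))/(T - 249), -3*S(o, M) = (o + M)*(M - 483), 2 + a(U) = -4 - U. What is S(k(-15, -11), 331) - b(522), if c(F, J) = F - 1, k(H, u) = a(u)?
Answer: 663787/39 ≈ 17020.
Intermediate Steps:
a(U) = -6 - U (a(U) = -2 + (-4 - U) = -6 - U)
k(H, u) = -6 - u
c(F, J) = -1 + F
S(o, M) = -(-483 + M)*(M + o)/3 (S(o, M) = -(o + M)*(M - 483)/3 = -(M + o)*(-483 + M)/3 = -(-483 + M)*(M + o)/3)
b(T) = (-1 + 2*T)/(-249 + T) (b(T) = (T + (-1 + T))/(T - 249) = (-1 + 2*T)/(-249 + T))
S(k(-15, -11), 331) - b(522) = (161*331 + 161*(-6 - 1*(-11)) - 1/3*331**2 - 1/3*331*(-6 - 1*(-11))) - (-1 + 2*522)/(-249 + 522) = (53291 + 161*(-6 + 11) - 1/3*109561 - 1/3*331*(-6 + 11)) - (-1 + 1044)/273 = (53291 + 161*5 - 109561/3 - 1/3*331*5) - 1043/273 = (53291 + 805 - 109561/3 - 1655/3) - 1*149/39 = 17024 - 149/39 = 663787/39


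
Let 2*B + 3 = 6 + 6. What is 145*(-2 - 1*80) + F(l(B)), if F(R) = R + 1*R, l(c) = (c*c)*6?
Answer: -11647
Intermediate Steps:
B = 9/2 (B = -3/2 + (6 + 6)/2 = -3/2 + (1/2)*12 = -3/2 + 6 = 9/2 ≈ 4.5000)
l(c) = 6*c**2 (l(c) = c**2*6 = 6*c**2)
F(R) = 2*R (F(R) = R + R = 2*R)
145*(-2 - 1*80) + F(l(B)) = 145*(-2 - 1*80) + 2*(6*(9/2)**2) = 145*(-2 - 80) + 2*(6*(81/4)) = 145*(-82) + 2*(243/2) = -11890 + 243 = -11647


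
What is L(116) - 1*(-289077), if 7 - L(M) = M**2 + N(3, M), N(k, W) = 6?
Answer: 275622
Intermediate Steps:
L(M) = 1 - M**2 (L(M) = 7 - (M**2 + 6) = 7 - (6 + M**2) = 7 + (-6 - M**2) = 1 - M**2)
L(116) - 1*(-289077) = (1 - 1*116**2) - 1*(-289077) = (1 - 1*13456) + 289077 = (1 - 13456) + 289077 = -13455 + 289077 = 275622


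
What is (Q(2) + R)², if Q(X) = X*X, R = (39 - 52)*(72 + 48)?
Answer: 2421136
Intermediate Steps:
R = -1560 (R = -13*120 = -1560)
Q(X) = X²
(Q(2) + R)² = (2² - 1560)² = (4 - 1560)² = (-1556)² = 2421136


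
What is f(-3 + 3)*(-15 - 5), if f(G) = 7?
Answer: -140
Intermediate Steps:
f(-3 + 3)*(-15 - 5) = 7*(-15 - 5) = 7*(-20) = -140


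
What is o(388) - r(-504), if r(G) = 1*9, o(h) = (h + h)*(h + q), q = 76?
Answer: 360055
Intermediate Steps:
o(h) = 2*h*(76 + h) (o(h) = (h + h)*(h + 76) = (2*h)*(76 + h) = 2*h*(76 + h))
r(G) = 9
o(388) - r(-504) = 2*388*(76 + 388) - 1*9 = 2*388*464 - 9 = 360064 - 9 = 360055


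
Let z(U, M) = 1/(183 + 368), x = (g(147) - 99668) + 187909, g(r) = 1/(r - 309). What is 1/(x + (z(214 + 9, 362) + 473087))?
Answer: 89262/50105259547 ≈ 1.7815e-6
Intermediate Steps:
g(r) = 1/(-309 + r)
x = 14295041/162 (x = (1/(-309 + 147) - 99668) + 187909 = (1/(-162) - 99668) + 187909 = (-1/162 - 99668) + 187909 = -16146217/162 + 187909 = 14295041/162 ≈ 88241.)
z(U, M) = 1/551
1/(x + (z(214 + 9, 362) + 473087)) = 1/(14295041/162 + (1/551 + 473087)) = 1/(14295041/162 + 260670938/551) = 1/(50105259547/89262) = 89262/50105259547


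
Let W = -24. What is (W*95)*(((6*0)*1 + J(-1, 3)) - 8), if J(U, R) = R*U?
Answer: 25080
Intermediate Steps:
(W*95)*(((6*0)*1 + J(-1, 3)) - 8) = (-24*95)*(((6*0)*1 + 3*(-1)) - 8) = -2280*((0*1 - 3) - 8) = -2280*((0 - 3) - 8) = -2280*(-3 - 8) = -2280*(-11) = 25080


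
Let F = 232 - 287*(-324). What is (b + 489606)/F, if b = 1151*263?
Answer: 792319/93220 ≈ 8.4995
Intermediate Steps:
b = 302713
F = 93220 (F = 232 + 92988 = 93220)
(b + 489606)/F = (302713 + 489606)/93220 = 792319*(1/93220) = 792319/93220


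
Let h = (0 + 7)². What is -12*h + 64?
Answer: -524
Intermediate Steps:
h = 49 (h = 7² = 49)
-12*h + 64 = -12*49 + 64 = -588 + 64 = -524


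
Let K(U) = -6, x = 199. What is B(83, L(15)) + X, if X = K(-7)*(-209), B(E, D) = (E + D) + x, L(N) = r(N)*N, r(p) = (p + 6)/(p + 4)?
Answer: 29499/19 ≈ 1552.6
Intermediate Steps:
r(p) = (6 + p)/(4 + p)
L(N) = N*(6 + N)/(4 + N) (L(N) = ((6 + N)/(4 + N))*N = N*(6 + N)/(4 + N))
B(E, D) = 199 + D + E (B(E, D) = (E + D) + 199 = (D + E) + 199 = 199 + D + E)
X = 1254 (X = -6*(-209) = 1254)
B(83, L(15)) + X = (199 + 15*(6 + 15)/(4 + 15) + 83) + 1254 = (199 + 15*21/19 + 83) + 1254 = (199 + 15*(1/19)*21 + 83) + 1254 = (199 + 315/19 + 83) + 1254 = 5673/19 + 1254 = 29499/19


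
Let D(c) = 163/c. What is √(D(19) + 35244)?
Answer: √12726181/19 ≈ 187.76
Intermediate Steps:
√(D(19) + 35244) = √(163/19 + 35244) = √(669799/19) = √12726181/19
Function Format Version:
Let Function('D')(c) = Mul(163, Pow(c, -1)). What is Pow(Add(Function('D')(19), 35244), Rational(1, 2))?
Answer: Mul(Rational(1, 19), Pow(12726181, Rational(1, 2))) ≈ 187.76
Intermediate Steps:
Pow(Add(Function('D')(19), 35244), Rational(1, 2)) = Pow(Add(Mul(163, Pow(19, -1)), 35244), Rational(1, 2)) = Pow(Add(Mul(163, Rational(1, 19)), 35244), Rational(1, 2)) = Pow(Add(Rational(163, 19), 35244), Rational(1, 2)) = Pow(Rational(669799, 19), Rational(1, 2)) = Mul(Rational(1, 19), Pow(12726181, Rational(1, 2)))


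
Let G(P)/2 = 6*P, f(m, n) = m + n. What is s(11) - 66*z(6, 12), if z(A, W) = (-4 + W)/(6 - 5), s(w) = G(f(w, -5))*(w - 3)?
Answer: 48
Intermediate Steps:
G(P) = 12*P (G(P) = 2*(6*P) = 12*P)
s(w) = (-60 + 12*w)*(-3 + w) (s(w) = (12*(w - 5))*(w - 3) = (12*(-5 + w))*(-3 + w) = (-60 + 12*w)*(-3 + w))
z(A, W) = -4 + W (z(A, W) = (-4 + W)/1 = (-4 + W)*1 = -4 + W)
s(11) - 66*z(6, 12) = 12*(-5 + 11)*(-3 + 11) - 66*(-4 + 12) = 12*6*8 - 66*8 = 576 - 528 = 48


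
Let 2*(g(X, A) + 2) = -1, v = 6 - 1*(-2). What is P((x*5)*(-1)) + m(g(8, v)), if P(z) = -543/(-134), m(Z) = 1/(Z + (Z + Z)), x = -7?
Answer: 7877/2010 ≈ 3.9189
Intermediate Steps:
v = 8 (v = 6 + 2 = 8)
g(X, A) = -5/2 (g(X, A) = -2 + (½)*(-1) = -2 - ½ = -5/2)
m(Z) = 1/(3*Z) (m(Z) = 1/(Z + 2*Z) = 1/(3*Z))
P(z) = 543/134 (P(z) = -543*(-1/134) = 543/134)
P((x*5)*(-1)) + m(g(8, v)) = 543/134 + 1/(3*(-5/2)) = 543/134 + (⅓)*(-⅖) = 543/134 - 2/15 = 7877/2010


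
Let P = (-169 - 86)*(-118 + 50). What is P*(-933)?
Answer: -16178220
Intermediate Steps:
P = 17340 (P = -255*(-68) = 17340)
P*(-933) = 17340*(-933) = -16178220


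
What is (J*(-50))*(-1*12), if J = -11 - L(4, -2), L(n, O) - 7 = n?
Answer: -13200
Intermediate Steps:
L(n, O) = 7 + n
J = -22 (J = -11 - (7 + 4) = -11 - 1*11 = -11 - 11 = -22)
(J*(-50))*(-1*12) = (-22*(-50))*(-1*12) = 1100*(-12) = -13200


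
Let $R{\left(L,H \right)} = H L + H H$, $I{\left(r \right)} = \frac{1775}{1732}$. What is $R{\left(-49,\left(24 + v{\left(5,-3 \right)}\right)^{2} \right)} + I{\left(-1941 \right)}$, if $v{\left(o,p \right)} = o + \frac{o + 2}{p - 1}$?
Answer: $\frac{57088330481}{110848} \approx 5.1501 \cdot 10^{5}$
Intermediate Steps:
$v{\left(o,p \right)} = o + \frac{2 + o}{-1 + p}$
$I{\left(r \right)} = \frac{1775}{1732}$ ($I{\left(r \right)} = 1775 \cdot \frac{1}{1732} = \frac{1775}{1732}$)
$R{\left(L,H \right)} = H^{2} + H L$ ($R{\left(L,H \right)} = H L + H^{2} = H^{2} + H L$)
$R{\left(-49,\left(24 + v{\left(5,-3 \right)}\right)^{2} \right)} + I{\left(-1941 \right)} = \left(24 + \frac{2 + 5 \left(-3\right)}{-1 - 3}\right)^{2} \left(\left(24 + \frac{2 + 5 \left(-3\right)}{-1 - 3}\right)^{2} - 49\right) + \frac{1775}{1732} = \left(24 + \frac{2 - 15}{-4}\right)^{2} \left(\left(24 + \frac{2 - 15}{-4}\right)^{2} - 49\right) + \frac{1775}{1732} = \left(24 - - \frac{13}{4}\right)^{2} \left(\left(24 - - \frac{13}{4}\right)^{2} - 49\right) + \frac{1775}{1732} = \left(24 + \frac{13}{4}\right)^{2} \left(\left(24 + \frac{13}{4}\right)^{2} - 49\right) + \frac{1775}{1732} = \left(\frac{109}{4}\right)^{2} \left(\left(\frac{109}{4}\right)^{2} - 49\right) + \frac{1775}{1732} = \frac{11881 \left(\frac{11881}{16} - 49\right)}{16} + \frac{1775}{1732} = \frac{11881}{16} \cdot \frac{11097}{16} + \frac{1775}{1732} = \frac{131843457}{256} + \frac{1775}{1732} = \frac{57088330481}{110848}$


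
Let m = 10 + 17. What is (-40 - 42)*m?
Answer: -2214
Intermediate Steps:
m = 27
(-40 - 42)*m = (-40 - 42)*27 = -82*27 = -2214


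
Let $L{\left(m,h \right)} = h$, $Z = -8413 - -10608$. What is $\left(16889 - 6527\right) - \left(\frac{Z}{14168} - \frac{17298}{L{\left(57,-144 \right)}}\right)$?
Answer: $\frac{72552345}{7084} \approx 10242.0$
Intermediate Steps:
$Z = 2195$ ($Z = -8413 + 10608 = 2195$)
$\left(16889 - 6527\right) - \left(\frac{Z}{14168} - \frac{17298}{L{\left(57,-144 \right)}}\right) = \left(16889 - 6527\right) - \left(\frac{2195}{14168} - \frac{17298}{-144}\right) = \left(16889 - 6527\right) - \left(2195 \cdot \frac{1}{14168} - - \frac{961}{8}\right) = 10362 - \left(\frac{2195}{14168} + \frac{961}{8}\right) = 10362 - \frac{852063}{7084} = \frac{72552345}{7084}$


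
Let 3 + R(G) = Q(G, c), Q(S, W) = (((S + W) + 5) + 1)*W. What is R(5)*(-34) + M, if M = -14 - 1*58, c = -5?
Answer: 1050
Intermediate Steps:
Q(S, W) = W*(6 + S + W) (Q(S, W) = ((5 + S + W) + 1)*W = (6 + S + W)*W = W*(6 + S + W))
R(G) = -8 - 5*G (R(G) = -3 - 5*(6 + G - 5) = -3 - 5*(1 + G) = -3 + (-5 - 5*G) = -8 - 5*G)
M = -72 (M = -14 - 58 = -72)
R(5)*(-34) + M = (-8 - 5*5)*(-34) - 72 = (-8 - 25)*(-34) - 72 = -33*(-34) - 72 = 1122 - 72 = 1050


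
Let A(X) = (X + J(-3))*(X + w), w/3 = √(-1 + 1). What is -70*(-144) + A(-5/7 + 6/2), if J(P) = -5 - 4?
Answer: 493168/49 ≈ 10065.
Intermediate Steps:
w = 0 (w = 3*√(-1 + 1) = 3*√0 = 3*0 = 0)
J(P) = -9
A(X) = X*(-9 + X) (A(X) = (X - 9)*(X + 0) = (-9 + X)*X = X*(-9 + X))
-70*(-144) + A(-5/7 + 6/2) = -70*(-144) + (-5/7 + 6/2)*(-9 + (-5/7 + 6/2)) = 10080 + (-5*⅐ + 6*(½))*(-9 + (-5*⅐ + 6*(½))) = 10080 + (-5/7 + 3)*(-9 + (-5/7 + 3)) = 10080 + 16*(-9 + 16/7)/7 = 10080 + (16/7)*(-47/7) = 10080 - 752/49 = 493168/49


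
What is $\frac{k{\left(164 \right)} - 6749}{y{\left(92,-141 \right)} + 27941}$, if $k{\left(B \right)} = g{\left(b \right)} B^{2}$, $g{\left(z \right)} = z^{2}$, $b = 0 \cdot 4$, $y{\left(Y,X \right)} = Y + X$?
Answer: $- \frac{6749}{27892} \approx -0.24197$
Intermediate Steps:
$y{\left(Y,X \right)} = X + Y$
$b = 0$
$k{\left(B \right)} = 0$ ($k{\left(B \right)} = 0^{2} B^{2} = 0 B^{2} = 0$)
$\frac{k{\left(164 \right)} - 6749}{y{\left(92,-141 \right)} + 27941} = \frac{0 - 6749}{\left(-141 + 92\right) + 27941} = - \frac{6749}{-49 + 27941} = - \frac{6749}{27892}$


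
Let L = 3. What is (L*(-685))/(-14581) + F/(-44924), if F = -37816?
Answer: 160928479/163759211 ≈ 0.98271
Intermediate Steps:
(L*(-685))/(-14581) + F/(-44924) = (3*(-685))/(-14581) - 37816/(-44924) = -2055*(-1/14581) - 37816*(-1/44924) = 2055/14581 + 9454/11231 = 160928479/163759211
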